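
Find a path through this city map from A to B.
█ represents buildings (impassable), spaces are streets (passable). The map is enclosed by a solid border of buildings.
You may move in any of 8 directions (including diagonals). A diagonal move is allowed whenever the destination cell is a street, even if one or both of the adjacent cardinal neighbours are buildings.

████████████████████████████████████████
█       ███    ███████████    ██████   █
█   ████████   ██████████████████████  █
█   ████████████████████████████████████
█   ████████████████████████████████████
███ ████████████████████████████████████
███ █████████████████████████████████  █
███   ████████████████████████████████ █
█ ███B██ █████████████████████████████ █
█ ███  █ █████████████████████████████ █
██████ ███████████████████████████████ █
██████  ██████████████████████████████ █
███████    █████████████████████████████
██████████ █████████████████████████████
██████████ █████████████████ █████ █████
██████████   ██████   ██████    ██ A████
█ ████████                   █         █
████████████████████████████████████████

Finding the shortest path from A to B:
Movement: 8-directional
Path length: 32 steps
Directions: left → down-left → left → left → left → up-left → left → down-left → left → left → left → left → left → left → left → left → left → left → left → left → left → left → left → up-left → up-left → up → up-left → left → up-left → up-left → up → up-left

Solution:

████████████████████████████████████████
█       ███    ███████████    ██████   █
█   ████████   ██████████████████████  █
█   ████████████████████████████████████
█   ████████████████████████████████████
███ ████████████████████████████████████
███ █████████████████████████████████  █
███   ████████████████████████████████ █
█ ███B██ █████████████████████████████ █
█ ███ ↖█ █████████████████████████████ █
██████↑███████████████████████████████ █
██████ ↖██████████████████████████████ █
███████ ↖← █████████████████████████████
██████████↖█████████████████████████████
██████████↑█████████████████ █████ █████
██████████ ↖ ██████   ██████↙←  ██↙A████
█ ████████  ↖←←←←←←←←←←←←←←← █↖←←←     █
████████████████████████████████████████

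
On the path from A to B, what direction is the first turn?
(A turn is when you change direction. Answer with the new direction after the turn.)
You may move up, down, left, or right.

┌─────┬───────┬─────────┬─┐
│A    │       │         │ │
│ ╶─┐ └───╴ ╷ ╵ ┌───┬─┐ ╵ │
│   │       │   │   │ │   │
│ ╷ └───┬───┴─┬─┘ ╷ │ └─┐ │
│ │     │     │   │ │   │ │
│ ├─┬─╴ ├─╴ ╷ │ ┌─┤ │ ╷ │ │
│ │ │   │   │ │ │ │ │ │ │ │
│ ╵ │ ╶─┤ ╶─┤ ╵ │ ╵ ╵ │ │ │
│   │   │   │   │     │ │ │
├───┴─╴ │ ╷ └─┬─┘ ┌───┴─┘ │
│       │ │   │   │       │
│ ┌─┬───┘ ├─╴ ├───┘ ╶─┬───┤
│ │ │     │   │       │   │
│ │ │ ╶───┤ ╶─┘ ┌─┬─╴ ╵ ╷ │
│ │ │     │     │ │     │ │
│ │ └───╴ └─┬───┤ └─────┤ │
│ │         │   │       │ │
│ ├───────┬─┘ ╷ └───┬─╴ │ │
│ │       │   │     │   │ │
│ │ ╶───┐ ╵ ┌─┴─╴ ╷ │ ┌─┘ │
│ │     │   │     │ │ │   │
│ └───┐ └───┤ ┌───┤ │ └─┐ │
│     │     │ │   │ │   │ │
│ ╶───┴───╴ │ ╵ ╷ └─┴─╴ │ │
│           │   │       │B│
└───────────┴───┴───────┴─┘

Directions: right, right, down, right, right, right, up, right, down, right, up, right, right, right, right, down, right, down, down, down, down, left, left, left, down, right, down, right, up, right, down, down, down, down, down, down
First turn direction: down

Solution:

┌─────┬───────┬─────────┬─┐
│A → ↓│    ↱ ↓│↱ → → → ↓│ │
│ ╶─┐ └───╴ ╷ ╵ ┌───┬─┐ ╵ │
│   │↳ → → ↑│↳ ↑│   │ │↳ ↓│
│ ╷ └───┬───┴─┬─┘ ╷ │ └─┐ │
│ │     │     │   │ │   │↓│
│ ├─┬─╴ ├─╴ ╷ │ ┌─┤ │ ╷ │ │
│ │ │   │   │ │ │ │ │ │ │↓│
│ ╵ │ ╶─┤ ╶─┤ ╵ │ ╵ ╵ │ │ │
│   │   │   │   │     │ │↓│
├───┴─╴ │ ╷ └─┬─┘ ┌───┴─┘ │
│       │ │   │   │↓ ← ← ↲│
│ ┌─┬───┘ ├─╴ ├───┘ ╶─┬───┤
│ │ │     │   │    ↳ ↓│↱ ↓│
│ │ │ ╶───┤ ╶─┘ ┌─┬─╴ ╵ ╷ │
│ │ │     │     │ │  ↳ ↑│↓│
│ │ └───╴ └─┬───┤ └─────┤ │
│ │         │   │       │↓│
│ ├───────┬─┘ ╷ └───┬─╴ │ │
│ │       │   │     │   │↓│
│ │ ╶───┐ ╵ ┌─┴─╴ ╷ │ ┌─┘ │
│ │     │   │     │ │ │  ↓│
│ └───┐ └───┤ ┌───┤ │ └─┐ │
│     │     │ │   │ │   │↓│
│ ╶───┴───╴ │ ╵ ╷ └─┴─╴ │ │
│           │   │       │B│
└───────────┴───┴───────┴─┘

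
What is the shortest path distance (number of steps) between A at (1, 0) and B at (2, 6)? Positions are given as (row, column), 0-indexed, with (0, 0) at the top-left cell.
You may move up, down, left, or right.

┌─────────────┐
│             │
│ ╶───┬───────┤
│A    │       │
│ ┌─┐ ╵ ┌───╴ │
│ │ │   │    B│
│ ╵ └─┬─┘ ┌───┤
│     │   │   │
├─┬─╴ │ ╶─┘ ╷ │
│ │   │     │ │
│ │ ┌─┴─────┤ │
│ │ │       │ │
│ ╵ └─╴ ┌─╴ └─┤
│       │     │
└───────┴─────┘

Finding path from (1, 0) to (2, 6):
Path: (1,0) → (1,1) → (1,2) → (2,2) → (2,3) → (1,3) → (1,4) → (1,5) → (1,6) → (2,6)
Distance: 9 steps

Solution:

┌─────────────┐
│             │
│ ╶───┬───────┤
│A → ↓│↱ → → ↓│
│ ┌─┐ ╵ ┌───╴ │
│ │ │↳ ↑│    B│
│ ╵ └─┬─┘ ┌───┤
│     │   │   │
├─┬─╴ │ ╶─┘ ╷ │
│ │   │     │ │
│ │ ┌─┴─────┤ │
│ │ │       │ │
│ ╵ └─╴ ┌─╴ └─┤
│       │     │
└───────┴─────┘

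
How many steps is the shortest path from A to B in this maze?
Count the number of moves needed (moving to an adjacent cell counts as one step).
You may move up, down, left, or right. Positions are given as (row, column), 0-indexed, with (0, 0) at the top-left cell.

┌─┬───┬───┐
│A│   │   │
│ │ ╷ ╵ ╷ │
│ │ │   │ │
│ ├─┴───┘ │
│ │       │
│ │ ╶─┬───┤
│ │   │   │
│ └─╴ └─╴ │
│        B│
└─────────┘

Using BFS to find shortest path:
Start: (0, 0), End: (4, 4)
Path found:
(0,0) → (1,0) → (2,0) → (3,0) → (4,0) → (4,1) → (4,2) → (4,3) → (4,4)
Number of steps: 8

Solution:

┌─┬───┬───┐
│A│   │   │
│ │ ╷ ╵ ╷ │
│↓│ │   │ │
│ ├─┴───┘ │
│↓│       │
│ │ ╶─┬───┤
│↓│   │   │
│ └─╴ └─╴ │
│↳ → → → B│
└─────────┘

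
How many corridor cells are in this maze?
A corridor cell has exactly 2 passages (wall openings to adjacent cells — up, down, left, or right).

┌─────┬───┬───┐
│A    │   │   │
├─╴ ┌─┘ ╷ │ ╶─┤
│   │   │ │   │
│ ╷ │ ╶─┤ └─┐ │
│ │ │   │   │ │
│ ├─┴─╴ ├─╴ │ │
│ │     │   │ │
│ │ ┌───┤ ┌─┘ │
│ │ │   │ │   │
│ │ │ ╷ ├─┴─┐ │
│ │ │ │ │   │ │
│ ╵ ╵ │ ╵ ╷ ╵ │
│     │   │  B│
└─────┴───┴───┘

Counting cells with exactly 2 passages:
Total corridor cells: 39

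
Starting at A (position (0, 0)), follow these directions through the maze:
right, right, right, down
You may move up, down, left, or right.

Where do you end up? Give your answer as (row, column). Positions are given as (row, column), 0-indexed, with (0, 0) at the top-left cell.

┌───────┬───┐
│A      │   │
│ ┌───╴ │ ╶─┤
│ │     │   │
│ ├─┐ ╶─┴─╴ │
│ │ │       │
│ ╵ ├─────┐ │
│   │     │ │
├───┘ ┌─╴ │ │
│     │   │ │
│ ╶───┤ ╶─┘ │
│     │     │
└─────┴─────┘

Following directions step by step:
Start: (0, 0)
  right: (0, 0) → (0, 1)
  right: (0, 1) → (0, 2)
  right: (0, 2) → (0, 3)
  down: (0, 3) → (1, 3)
Final position: (1, 3)

Path taken:

┌───────┬───┐
│A → → ↓│   │
│ ┌───╴ │ ╶─┤
│ │    B│   │
│ ├─┐ ╶─┴─╴ │
│ │ │       │
│ ╵ ├─────┐ │
│   │     │ │
├───┘ ┌─╴ │ │
│     │   │ │
│ ╶───┤ ╶─┘ │
│     │     │
└─────┴─────┘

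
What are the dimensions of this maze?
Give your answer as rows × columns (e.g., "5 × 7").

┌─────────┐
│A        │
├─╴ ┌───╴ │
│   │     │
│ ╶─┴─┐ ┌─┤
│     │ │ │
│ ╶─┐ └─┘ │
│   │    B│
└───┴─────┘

Counting the maze dimensions:
Rows (vertical): 4
Columns (horizontal): 5
Dimensions: 4 × 5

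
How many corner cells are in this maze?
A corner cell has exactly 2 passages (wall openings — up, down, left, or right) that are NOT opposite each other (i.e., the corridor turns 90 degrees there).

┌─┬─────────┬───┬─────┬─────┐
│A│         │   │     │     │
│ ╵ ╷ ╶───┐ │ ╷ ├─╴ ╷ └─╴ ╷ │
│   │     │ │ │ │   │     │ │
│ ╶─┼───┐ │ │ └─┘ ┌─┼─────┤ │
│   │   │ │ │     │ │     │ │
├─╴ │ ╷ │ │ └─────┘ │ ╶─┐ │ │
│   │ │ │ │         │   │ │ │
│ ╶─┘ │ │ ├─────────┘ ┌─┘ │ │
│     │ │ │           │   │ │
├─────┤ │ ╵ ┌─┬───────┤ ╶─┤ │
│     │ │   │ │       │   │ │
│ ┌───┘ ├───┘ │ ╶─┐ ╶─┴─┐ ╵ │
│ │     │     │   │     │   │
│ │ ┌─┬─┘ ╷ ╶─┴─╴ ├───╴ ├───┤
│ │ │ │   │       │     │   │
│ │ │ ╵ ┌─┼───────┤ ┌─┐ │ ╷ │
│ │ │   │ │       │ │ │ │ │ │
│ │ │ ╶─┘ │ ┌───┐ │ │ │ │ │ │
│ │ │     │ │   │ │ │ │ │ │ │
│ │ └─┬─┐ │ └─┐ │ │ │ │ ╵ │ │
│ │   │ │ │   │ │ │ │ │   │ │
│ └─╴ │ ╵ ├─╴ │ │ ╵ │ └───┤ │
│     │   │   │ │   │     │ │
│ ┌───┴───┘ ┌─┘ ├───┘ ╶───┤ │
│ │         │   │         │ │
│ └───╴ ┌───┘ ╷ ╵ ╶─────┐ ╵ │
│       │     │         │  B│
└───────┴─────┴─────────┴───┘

Counting corner cells (2 non-opposite passages):
Total corners: 82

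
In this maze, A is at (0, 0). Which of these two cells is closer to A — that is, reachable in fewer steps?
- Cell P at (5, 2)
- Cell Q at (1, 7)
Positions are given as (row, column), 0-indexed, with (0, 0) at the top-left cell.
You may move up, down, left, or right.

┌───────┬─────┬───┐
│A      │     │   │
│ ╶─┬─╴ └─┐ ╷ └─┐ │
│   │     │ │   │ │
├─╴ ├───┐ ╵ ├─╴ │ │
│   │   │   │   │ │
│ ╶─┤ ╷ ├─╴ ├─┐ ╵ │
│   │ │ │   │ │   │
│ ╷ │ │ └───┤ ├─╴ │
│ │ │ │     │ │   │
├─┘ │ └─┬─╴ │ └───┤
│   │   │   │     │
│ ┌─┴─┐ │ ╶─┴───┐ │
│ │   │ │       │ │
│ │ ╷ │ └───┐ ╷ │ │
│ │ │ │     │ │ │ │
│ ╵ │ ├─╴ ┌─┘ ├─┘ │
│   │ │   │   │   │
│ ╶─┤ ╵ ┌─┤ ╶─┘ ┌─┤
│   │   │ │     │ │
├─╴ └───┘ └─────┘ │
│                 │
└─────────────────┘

Shortest path A → P at (5, 2): 27 steps
Shortest path A → Q at (1, 7): 12 steps

Q is closer (12 steps vs 27 steps).

Path to P:

┌───────┬─────┬───┐
│A      │     │   │
│ ╶─┬─╴ └─┐ ╷ └─┐ │
│↳ ↓│     │ │   │ │
├─╴ ├───┐ ╵ ├─╴ │ │
│↓ ↲│   │   │   │ │
│ ╶─┤ ╷ ├─╴ ├─┐ ╵ │
│↳ ↓│ │ │   │ │   │
│ ╷ │ │ └───┤ ├─╴ │
│ │↓│ │     │ │   │
├─┘ │ └─┬─╴ │ └───┤
│↓ ↲│P ↰│   │     │
│ ┌─┴─┐ │ ╶─┴───┐ │
│↓│↱ ↓│↑│       │ │
│ │ ╷ │ └───┐ ╷ │ │
│↓│↑│↓│↑ ↰  │ │ │ │
│ ╵ │ ├─╴ ┌─┘ ├─┘ │
│↳ ↑│↓│↱ ↑│   │   │
│ ╶─┤ ╵ ┌─┤ ╶─┘ ┌─┤
│   │↳ ↑│ │     │ │
├─╴ └───┘ └─────┘ │
│                 │
└─────────────────┘

Path to Q:

┌───────┬─────┬───┐
│A → → ↓│  ↱ ↓│   │
│ ╶─┬─╴ └─┐ ╷ └─┐ │
│   │  ↳ ↓│↑│↳ Q│ │
├─╴ ├───┐ ╵ ├─╴ │ │
│   │   │↳ ↑│   │ │
│ ╶─┤ ╷ ├─╴ ├─┐ ╵ │
│   │ │ │   │ │   │
│ ╷ │ │ └───┤ ├─╴ │
│ │ │ │     │ │   │
├─┘ │ └─┬─╴ │ └───┤
│   │   │   │     │
│ ┌─┴─┐ │ ╶─┴───┐ │
│ │   │ │       │ │
│ │ ╷ │ └───┐ ╷ │ │
│ │ │ │     │ │ │ │
│ ╵ │ ├─╴ ┌─┘ ├─┘ │
│   │ │   │   │   │
│ ╶─┤ ╵ ┌─┤ ╶─┘ ┌─┤
│   │   │ │     │ │
├─╴ └───┘ └─────┘ │
│                 │
└─────────────────┘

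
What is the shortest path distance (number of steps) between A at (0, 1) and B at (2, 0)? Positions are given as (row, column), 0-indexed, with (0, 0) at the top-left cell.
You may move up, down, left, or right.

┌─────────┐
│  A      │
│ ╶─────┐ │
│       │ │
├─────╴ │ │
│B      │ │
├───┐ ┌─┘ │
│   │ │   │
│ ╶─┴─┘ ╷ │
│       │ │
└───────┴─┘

Finding path from (0, 1) to (2, 0):
Path: (0,1) → (0,0) → (1,0) → (1,1) → (1,2) → (1,3) → (2,3) → (2,2) → (2,1) → (2,0)
Distance: 9 steps

Solution:

┌─────────┐
│↓ A      │
│ ╶─────┐ │
│↳ → → ↓│ │
├─────╴ │ │
│B ← ← ↲│ │
├───┐ ┌─┘ │
│   │ │   │
│ ╶─┴─┘ ╷ │
│       │ │
└───────┴─┘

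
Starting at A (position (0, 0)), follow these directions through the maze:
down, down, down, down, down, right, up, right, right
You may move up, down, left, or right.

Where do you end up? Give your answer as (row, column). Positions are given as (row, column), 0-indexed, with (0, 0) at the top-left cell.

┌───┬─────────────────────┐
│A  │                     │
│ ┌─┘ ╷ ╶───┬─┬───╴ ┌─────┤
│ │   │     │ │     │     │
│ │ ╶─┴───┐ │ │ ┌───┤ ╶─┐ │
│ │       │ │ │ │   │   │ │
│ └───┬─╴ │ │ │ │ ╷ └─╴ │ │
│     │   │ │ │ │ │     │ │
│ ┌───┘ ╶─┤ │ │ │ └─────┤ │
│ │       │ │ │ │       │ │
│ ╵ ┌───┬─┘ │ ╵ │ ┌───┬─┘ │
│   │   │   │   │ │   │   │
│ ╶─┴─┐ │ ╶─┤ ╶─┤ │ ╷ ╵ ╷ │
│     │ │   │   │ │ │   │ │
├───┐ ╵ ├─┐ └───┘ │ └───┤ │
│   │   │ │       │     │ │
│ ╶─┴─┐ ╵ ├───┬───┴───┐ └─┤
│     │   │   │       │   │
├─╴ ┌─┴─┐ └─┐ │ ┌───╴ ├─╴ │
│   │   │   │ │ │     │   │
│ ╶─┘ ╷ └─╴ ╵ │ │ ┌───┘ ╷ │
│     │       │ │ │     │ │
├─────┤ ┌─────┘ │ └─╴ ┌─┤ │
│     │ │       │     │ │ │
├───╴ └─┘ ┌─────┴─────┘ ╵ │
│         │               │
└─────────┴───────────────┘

Following directions step by step:
Start: (0, 0)
  down: (0, 0) → (1, 0)
  down: (1, 0) → (2, 0)
  down: (2, 0) → (3, 0)
  down: (3, 0) → (4, 0)
  down: (4, 0) → (5, 0)
  right: (5, 0) → (5, 1)
  up: (5, 1) → (4, 1)
  right: (4, 1) → (4, 2)
  right: (4, 2) → (4, 3)
Final position: (4, 3)

Path taken:

┌───┬─────────────────────┐
│A  │                     │
│ ┌─┘ ╷ ╶───┬─┬───╴ ┌─────┤
│↓│   │     │ │     │     │
│ │ ╶─┴───┐ │ │ ┌───┤ ╶─┐ │
│↓│       │ │ │ │   │   │ │
│ └───┬─╴ │ │ │ │ ╷ └─╴ │ │
│↓    │   │ │ │ │ │     │ │
│ ┌───┘ ╶─┤ │ │ │ └─────┤ │
│↓│↱ → B  │ │ │ │       │ │
│ ╵ ┌───┬─┘ │ ╵ │ ┌───┬─┘ │
│↳ ↑│   │   │   │ │   │   │
│ ╶─┴─┐ │ ╶─┤ ╶─┤ │ ╷ ╵ ╷ │
│     │ │   │   │ │ │   │ │
├───┐ ╵ ├─┐ └───┘ │ └───┤ │
│   │   │ │       │     │ │
│ ╶─┴─┐ ╵ ├───┬───┴───┐ └─┤
│     │   │   │       │   │
├─╴ ┌─┴─┐ └─┐ │ ┌───╴ ├─╴ │
│   │   │   │ │ │     │   │
│ ╶─┘ ╷ └─╴ ╵ │ │ ┌───┘ ╷ │
│     │       │ │ │     │ │
├─────┤ ┌─────┘ │ └─╴ ┌─┤ │
│     │ │       │     │ │ │
├───╴ └─┘ ┌─────┴─────┘ ╵ │
│         │               │
└─────────┴───────────────┘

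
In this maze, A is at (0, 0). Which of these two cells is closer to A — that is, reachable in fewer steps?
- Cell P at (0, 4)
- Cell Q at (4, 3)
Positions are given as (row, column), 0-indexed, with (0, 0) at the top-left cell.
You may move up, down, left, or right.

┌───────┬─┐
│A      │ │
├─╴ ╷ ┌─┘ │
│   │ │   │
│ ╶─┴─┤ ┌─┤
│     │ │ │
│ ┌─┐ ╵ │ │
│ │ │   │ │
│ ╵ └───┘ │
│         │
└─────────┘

Shortest path A → P at (0, 4): 12 steps
Shortest path A → Q at (4, 3): 9 steps

Q is closer (9 steps vs 12 steps).

Path to P:

┌───────┬─┐
│A ↓    │P│
├─╴ ╷ ┌─┘ │
│↓ ↲│ │↱ ↑│
│ ╶─┴─┤ ┌─┤
│↳ → ↓│↑│ │
│ ┌─┐ ╵ │ │
│ │ │↳ ↑│ │
│ ╵ └───┘ │
│         │
└─────────┘

Path to Q:

┌───────┬─┐
│A ↓    │ │
├─╴ ╷ ┌─┘ │
│↓ ↲│ │   │
│ ╶─┴─┤ ┌─┤
│↓    │ │ │
│ ┌─┐ ╵ │ │
│↓│ │   │ │
│ ╵ └───┘ │
│↳ → → Q  │
└─────────┘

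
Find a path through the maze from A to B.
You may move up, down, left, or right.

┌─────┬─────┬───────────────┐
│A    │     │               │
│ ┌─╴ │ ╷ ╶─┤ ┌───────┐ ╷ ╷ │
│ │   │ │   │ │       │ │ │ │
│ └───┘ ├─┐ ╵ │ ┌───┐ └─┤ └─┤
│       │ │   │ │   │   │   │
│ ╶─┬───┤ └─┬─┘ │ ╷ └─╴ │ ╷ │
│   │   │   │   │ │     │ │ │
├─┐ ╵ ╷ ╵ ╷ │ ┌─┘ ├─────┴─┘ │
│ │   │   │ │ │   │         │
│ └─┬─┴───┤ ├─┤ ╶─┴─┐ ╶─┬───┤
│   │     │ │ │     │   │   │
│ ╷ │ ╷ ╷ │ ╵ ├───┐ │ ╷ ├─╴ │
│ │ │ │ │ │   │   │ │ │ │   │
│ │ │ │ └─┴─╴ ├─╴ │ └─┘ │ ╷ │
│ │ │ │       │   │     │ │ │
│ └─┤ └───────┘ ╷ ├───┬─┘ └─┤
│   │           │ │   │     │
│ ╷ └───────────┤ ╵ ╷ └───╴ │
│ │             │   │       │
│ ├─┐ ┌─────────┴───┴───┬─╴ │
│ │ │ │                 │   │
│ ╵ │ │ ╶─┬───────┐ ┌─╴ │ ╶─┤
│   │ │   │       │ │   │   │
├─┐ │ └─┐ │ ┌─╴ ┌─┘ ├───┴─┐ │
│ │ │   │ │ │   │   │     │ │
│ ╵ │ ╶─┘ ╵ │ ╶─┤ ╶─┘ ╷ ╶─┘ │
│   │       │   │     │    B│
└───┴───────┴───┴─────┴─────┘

Finding the shortest path through the maze:
Path length: 48 steps
Directions: down → down → down → right → down → right → up → right → down → right → up → right → down → down → down → right → down → left → left → left → up → up → left → down → down → down → right → right → right → right → right → up → right → down → down → right → up → right → down → right → right → right → down → left → down → right → down → down

Solution:

┌─────┬─────┬───────────────┐
│A    │     │               │
│ ┌─╴ │ ╷ ╶─┤ ┌───────┐ ╷ ╷ │
│↓│   │ │   │ │       │ │ │ │
│ └───┘ ├─┐ ╵ │ ┌───┐ └─┤ └─┤
│↓      │ │   │ │   │   │   │
│ ╶─┬───┤ └─┬─┘ │ ╷ └─╴ │ ╷ │
│↳ ↓│↱ ↓│↱ ↓│   │ │     │ │ │
├─┐ ╵ ╷ ╵ ╷ │ ┌─┘ ├─────┴─┘ │
│ │↳ ↑│↳ ↑│↓│ │   │         │
│ └─┬─┴───┤ ├─┤ ╶─┴─┐ ╶─┬───┤
│   │↓ ↰  │↓│ │     │   │   │
│ ╷ │ ╷ ╷ │ ╵ ├───┐ │ ╷ ├─╴ │
│ │ │↓│↑│ │↳ ↓│   │ │ │ │   │
│ │ │ │ └─┴─╴ ├─╴ │ └─┘ │ ╷ │
│ │ │↓│↑ ← ← ↲│↱ ↓│     │ │ │
│ └─┤ └───────┘ ╷ ├───┬─┘ └─┤
│   │↳ → → → → ↑│↓│↱ ↓│     │
│ ╷ └───────────┤ ╵ ╷ └───╴ │
│ │             │↳ ↑│↳ → → ↓│
│ ├─┐ ┌─────────┴───┴───┬─╴ │
│ │ │ │                 │↓ ↲│
│ ╵ │ │ ╶─┬───────┐ ┌─╴ │ ╶─┤
│   │ │   │       │ │   │↳ ↓│
├─┐ │ └─┐ │ ┌─╴ ┌─┘ ├───┴─┐ │
│ │ │   │ │ │   │   │     │↓│
│ ╵ │ ╶─┘ ╵ │ ╶─┤ ╶─┘ ╷ ╶─┘ │
│   │       │   │     │    B│
└───┴───────┴───┴─────┴─────┘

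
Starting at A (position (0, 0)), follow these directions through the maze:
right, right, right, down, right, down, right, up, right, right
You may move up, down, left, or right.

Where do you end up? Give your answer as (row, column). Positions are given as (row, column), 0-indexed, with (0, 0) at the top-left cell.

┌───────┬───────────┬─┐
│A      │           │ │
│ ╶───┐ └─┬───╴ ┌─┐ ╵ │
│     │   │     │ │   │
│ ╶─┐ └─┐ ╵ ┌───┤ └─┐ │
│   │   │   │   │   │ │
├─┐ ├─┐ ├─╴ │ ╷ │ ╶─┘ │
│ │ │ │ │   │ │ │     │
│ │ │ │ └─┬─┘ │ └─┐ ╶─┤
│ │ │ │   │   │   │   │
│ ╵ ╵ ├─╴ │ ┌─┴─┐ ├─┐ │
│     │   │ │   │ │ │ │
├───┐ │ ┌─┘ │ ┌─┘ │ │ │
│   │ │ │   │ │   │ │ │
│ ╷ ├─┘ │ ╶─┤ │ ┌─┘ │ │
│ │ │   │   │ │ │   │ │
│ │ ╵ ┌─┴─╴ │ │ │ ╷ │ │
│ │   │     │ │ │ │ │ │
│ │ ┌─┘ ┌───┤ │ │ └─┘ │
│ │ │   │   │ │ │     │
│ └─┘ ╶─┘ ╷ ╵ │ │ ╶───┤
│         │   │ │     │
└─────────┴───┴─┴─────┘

Following directions step by step:
Start: (0, 0)
  right: (0, 0) → (0, 1)
  right: (0, 1) → (0, 2)
  right: (0, 2) → (0, 3)
  down: (0, 3) → (1, 3)
  right: (1, 3) → (1, 4)
  down: (1, 4) → (2, 4)
  right: (2, 4) → (2, 5)
  up: (2, 5) → (1, 5)
  right: (1, 5) → (1, 6)
  right: (1, 6) → (1, 7)
Final position: (1, 7)

Path taken:

┌───────┬───────────┬─┐
│A → → ↓│           │ │
│ ╶───┐ └─┬───╴ ┌─┐ ╵ │
│     │↳ ↓│↱ → B│ │   │
│ ╶─┐ └─┐ ╵ ┌───┤ └─┐ │
│   │   │↳ ↑│   │   │ │
├─┐ ├─┐ ├─╴ │ ╷ │ ╶─┘ │
│ │ │ │ │   │ │ │     │
│ │ │ │ └─┬─┘ │ └─┐ ╶─┤
│ │ │ │   │   │   │   │
│ ╵ ╵ ├─╴ │ ┌─┴─┐ ├─┐ │
│     │   │ │   │ │ │ │
├───┐ │ ┌─┘ │ ┌─┘ │ │ │
│   │ │ │   │ │   │ │ │
│ ╷ ├─┘ │ ╶─┤ │ ┌─┘ │ │
│ │ │   │   │ │ │   │ │
│ │ ╵ ┌─┴─╴ │ │ │ ╷ │ │
│ │   │     │ │ │ │ │ │
│ │ ┌─┘ ┌───┤ │ │ └─┘ │
│ │ │   │   │ │ │     │
│ └─┘ ╶─┘ ╷ ╵ │ │ ╶───┤
│         │   │ │     │
└─────────┴───┴─┴─────┘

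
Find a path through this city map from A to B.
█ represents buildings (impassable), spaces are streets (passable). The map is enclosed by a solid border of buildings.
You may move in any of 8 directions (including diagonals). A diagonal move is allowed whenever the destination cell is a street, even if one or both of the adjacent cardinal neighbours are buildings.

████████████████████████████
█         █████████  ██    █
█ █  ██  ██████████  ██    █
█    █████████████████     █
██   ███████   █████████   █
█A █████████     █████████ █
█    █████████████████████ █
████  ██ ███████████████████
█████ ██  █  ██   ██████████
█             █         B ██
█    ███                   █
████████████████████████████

Finding the shortest path from A to B:
Movement: 8-directional
Path length: 23 steps
Directions: right → down-right → down-right → down-right → down-right → right → right → right → right → right → right → right → down-right → right → right → right → right → right → right → right → right → right → up-right

Solution:

████████████████████████████
█         █████████  ██    █
█ █  ██  ██████████  ██    █
█    █████████████████     █
██   ███████   █████████   █
█A↘█████████     █████████ █
█  ↘ █████████████████████ █
████↘ ██ ███████████████████
█████↘██  █  ██   ██████████
█     →→→→→→→↘█         B ██
█    ███      →→→→→→→→→↗   █
████████████████████████████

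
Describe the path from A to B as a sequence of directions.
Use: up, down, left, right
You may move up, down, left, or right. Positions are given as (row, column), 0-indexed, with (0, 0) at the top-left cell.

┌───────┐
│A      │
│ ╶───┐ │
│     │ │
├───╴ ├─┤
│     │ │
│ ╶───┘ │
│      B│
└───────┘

Finding the path and converting it to directions:
Path through cells: (0,0) → (1,0) → (1,1) → (1,2) → (2,2) → (2,1) → (2,0) → (3,0) → (3,1) → (3,2) → (3,3)
Directions: down, right, right, down, left, left, down, right, right, right

Solution:

┌───────┐
│A      │
│ ╶───┐ │
│↳ → ↓│ │
├───╴ ├─┤
│↓ ← ↲│ │
│ ╶───┘ │
│↳ → → B│
└───────┘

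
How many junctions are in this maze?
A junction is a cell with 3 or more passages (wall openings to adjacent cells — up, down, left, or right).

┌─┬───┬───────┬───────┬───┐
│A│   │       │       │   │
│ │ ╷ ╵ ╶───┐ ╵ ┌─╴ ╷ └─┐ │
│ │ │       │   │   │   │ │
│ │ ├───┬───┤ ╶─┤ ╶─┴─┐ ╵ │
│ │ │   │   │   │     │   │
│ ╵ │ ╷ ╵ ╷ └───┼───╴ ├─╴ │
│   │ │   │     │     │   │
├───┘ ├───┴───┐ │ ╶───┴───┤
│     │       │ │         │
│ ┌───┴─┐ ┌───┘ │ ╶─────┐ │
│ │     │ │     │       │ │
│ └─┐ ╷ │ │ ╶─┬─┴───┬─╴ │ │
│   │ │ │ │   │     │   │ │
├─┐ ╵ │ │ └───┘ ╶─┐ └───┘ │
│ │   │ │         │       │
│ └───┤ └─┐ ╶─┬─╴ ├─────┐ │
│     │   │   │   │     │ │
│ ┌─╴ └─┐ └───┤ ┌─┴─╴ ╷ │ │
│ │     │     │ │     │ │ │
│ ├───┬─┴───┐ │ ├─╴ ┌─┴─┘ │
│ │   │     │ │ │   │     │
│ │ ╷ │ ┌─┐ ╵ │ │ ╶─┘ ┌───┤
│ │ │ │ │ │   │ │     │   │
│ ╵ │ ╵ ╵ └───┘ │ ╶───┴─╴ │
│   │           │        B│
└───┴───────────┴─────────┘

Checking each cell for number of passages:

Junctions found (3+ passages):
  (0, 9): 3 passages
  (1, 3): 3 passages
  (1, 6): 3 passages
  (2, 12): 3 passages
  (4, 4): 3 passages
  (4, 8): 3 passages
  (5, 2): 3 passages
  (7, 5): 3 passages
  (7, 7): 3 passages
  (7, 12): 3 passages
  (8, 0): 3 passages
  (8, 10): 3 passages
  (9, 2): 3 passages
  (9, 9): 3 passages
  (11, 8): 3 passages
  (12, 3): 3 passages
  (12, 4): 3 passages
Total junctions: 17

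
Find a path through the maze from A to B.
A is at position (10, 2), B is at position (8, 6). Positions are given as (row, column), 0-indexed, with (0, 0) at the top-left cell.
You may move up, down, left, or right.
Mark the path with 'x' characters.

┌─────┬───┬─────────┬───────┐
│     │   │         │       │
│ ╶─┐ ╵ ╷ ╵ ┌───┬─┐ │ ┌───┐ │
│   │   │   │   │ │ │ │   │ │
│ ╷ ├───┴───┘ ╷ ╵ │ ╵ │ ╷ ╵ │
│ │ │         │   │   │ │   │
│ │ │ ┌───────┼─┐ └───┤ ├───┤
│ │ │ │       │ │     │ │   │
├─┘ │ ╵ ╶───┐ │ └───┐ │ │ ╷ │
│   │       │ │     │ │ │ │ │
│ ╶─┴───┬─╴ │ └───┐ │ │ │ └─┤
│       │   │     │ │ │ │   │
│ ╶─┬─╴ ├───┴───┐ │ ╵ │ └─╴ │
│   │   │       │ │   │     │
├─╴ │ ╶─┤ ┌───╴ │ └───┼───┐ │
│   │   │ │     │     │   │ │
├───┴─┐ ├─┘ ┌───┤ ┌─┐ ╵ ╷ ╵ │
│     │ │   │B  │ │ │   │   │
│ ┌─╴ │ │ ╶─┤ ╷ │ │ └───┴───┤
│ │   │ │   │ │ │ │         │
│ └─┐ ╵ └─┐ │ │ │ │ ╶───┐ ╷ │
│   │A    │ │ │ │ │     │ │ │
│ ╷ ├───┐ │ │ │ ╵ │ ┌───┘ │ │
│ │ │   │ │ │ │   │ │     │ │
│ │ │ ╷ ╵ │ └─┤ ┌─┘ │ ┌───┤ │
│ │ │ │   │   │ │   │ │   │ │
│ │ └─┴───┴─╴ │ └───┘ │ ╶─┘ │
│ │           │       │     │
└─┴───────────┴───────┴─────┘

Finding the shortest path from (10, 2) to (8, 6):
Path length: 70 steps
Directions: right → up → up → up → left → up → right → up → left → left → left → up → right → up → up → up → left → up → right → right → down → right → up → right → down → right → up → right → right → right → right → down → down → right → up → up → right → right → right → down → down → left → up → left → down → down → down → down → down → right → right → down → down → left → up → left → down → left → up → left → left → down → down → down → down → left → up → up → up → left

Solution:

┌─────┬───┬─────────┬───────┐
│x x x│x x│x x x x x│x x x x│
│ ╶─┐ ╵ ╷ ╵ ┌───┬─┐ │ ┌───┐ │
│x x│x x│x x│   │ │x│x│x x│x│
│ ╷ ├───┴───┘ ╷ ╵ │ ╵ │ ╷ ╵ │
│ │x│         │   │x x│x│x x│
│ │ │ ┌───────┼─┐ └───┤ ├───┤
│ │x│ │       │ │     │x│   │
├─┘ │ ╵ ╶───┐ │ └───┐ │ │ ╷ │
│x x│       │ │     │ │x│ │ │
│ ╶─┴───┬─╴ │ └───┐ │ │ │ └─┤
│x x x x│   │     │ │ │x│   │
│ ╶─┬─╴ ├───┴───┐ │ ╵ │ └─╴ │
│   │x x│       │ │   │x x x│
├─╴ │ ╶─┤ ┌───╴ │ └───┼───┐ │
│   │x x│ │     │x x x│x x│x│
├───┴─┐ ├─┘ ┌───┤ ┌─┐ ╵ ╷ ╵ │
│     │x│   │B x│x│ │x x│x x│
│ ┌─╴ │ │ ╶─┤ ╷ │ │ └───┴───┤
│ │   │x│   │ │x│x│         │
│ └─┐ ╵ └─┐ │ │ │ │ ╶───┐ ╷ │
│   │A x  │ │ │x│x│     │ │ │
│ ╷ ├───┐ │ │ │ ╵ │ ┌───┘ │ │
│ │ │   │ │ │ │x x│ │     │ │
│ │ │ ╷ ╵ │ └─┤ ┌─┘ │ ┌───┤ │
│ │ │ │   │   │ │   │ │   │ │
│ │ └─┴───┴─╴ │ └───┘ │ ╶─┘ │
│ │           │       │     │
└─┴───────────┴───────┴─────┘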